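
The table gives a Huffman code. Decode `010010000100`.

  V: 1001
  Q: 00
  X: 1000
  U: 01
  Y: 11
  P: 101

Read left to right; each codeword is recognised as soon as it completes (prefix code):
  01→U | 00→Q | 1000→X | 01→U | 00→Q
Decoded message: UQXUQ

UQXUQ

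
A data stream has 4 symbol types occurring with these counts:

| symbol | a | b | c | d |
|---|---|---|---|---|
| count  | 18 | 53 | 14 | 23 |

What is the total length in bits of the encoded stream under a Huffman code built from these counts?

195

Build the Huffman tree bottom-up:
combine c(14), a(18) → 32
combine d(23), 32 → 55
combine b(53), 55 → 108
Each symbol's bit-cost is frequency × depth; summing gives 195 bits (equivalently 32 + 55 + 108).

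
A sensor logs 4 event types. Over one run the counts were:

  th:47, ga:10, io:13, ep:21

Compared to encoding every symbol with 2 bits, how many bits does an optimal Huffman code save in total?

Fixed-length: 2 bits × 91 symbols = 182 bits.
Huffman merges:
combine ga(10), io(13) → 23
combine ep(21), 23 → 44
combine 44, th(47) → 91
Huffman total = 23 + 44 + 91 = 158 bits.
Saving = 182 − 158 = 24 bits.

24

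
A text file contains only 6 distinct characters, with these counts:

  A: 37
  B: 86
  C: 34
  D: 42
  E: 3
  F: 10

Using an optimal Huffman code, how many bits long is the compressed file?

Merge the two smallest weights repeatedly:
merge E(3) and F(10): 13
merge 13 and C(34): 47
merge A(37) and D(42): 79
merge 47 and 79: 126
merge B(86) and 126: 212
Each symbol's bit-cost is frequency × depth; summing gives 477 bits (equivalently 13 + 47 + 79 + 126 + 212).

477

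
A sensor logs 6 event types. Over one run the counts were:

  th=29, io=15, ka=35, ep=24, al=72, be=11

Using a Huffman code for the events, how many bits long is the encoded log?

440

Greedily combine the two least-frequent nodes:
combine be(11), io(15) → 26
combine ep(24), 26 → 50
combine th(29), ka(35) → 64
combine 50, 64 → 114
combine al(72), 114 → 186
Each symbol's bit-cost is frequency × depth; summing gives 440 bits (equivalently 26 + 50 + 64 + 114 + 186).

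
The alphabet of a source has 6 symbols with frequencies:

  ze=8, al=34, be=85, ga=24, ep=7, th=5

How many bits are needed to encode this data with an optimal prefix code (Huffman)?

317

Merge the two smallest weights repeatedly:
th(5) + ep(7) → 12
ze(8) + 12 → 20
20 + ga(24) → 44
al(34) + 44 → 78
78 + be(85) → 163
Total encoded bits = sum of merged weights = 12 + 20 + 44 + 78 + 163 = 317.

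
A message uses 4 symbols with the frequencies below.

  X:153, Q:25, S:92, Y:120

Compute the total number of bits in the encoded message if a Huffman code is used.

Build the Huffman tree bottom-up:
combine Q(25), S(92) → 117
combine 117, Y(120) → 237
combine X(153), 237 → 390
Total encoded bits = sum of merged weights = 117 + 237 + 390 = 744.

744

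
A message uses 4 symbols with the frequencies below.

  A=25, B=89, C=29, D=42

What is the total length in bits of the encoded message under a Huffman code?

Greedily combine the two least-frequent nodes:
A(25) + C(29) → 54
D(42) + 54 → 96
B(89) + 96 → 185
The encoded length is the sum of every internal node's weight: 54 + 96 + 185 = 335 bits.

335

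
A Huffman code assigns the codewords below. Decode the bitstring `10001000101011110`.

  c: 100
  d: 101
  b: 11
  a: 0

Read left to right; each codeword is recognised as soon as it completes (prefix code):
  100→c | 0→a | 100→c | 0→a | 101→d | 0→a | 11→b | 11→b | 0→a
Decoded message: cacadabba

cacadabba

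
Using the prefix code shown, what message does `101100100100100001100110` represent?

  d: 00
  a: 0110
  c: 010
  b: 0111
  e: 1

eacccdaa

Read left to right; each codeword is recognised as soon as it completes (prefix code):
  1→e | 0110→a | 010→c | 010→c | 010→c | 00→d | 0110→a | 0110→a
Decoded message: eacccdaa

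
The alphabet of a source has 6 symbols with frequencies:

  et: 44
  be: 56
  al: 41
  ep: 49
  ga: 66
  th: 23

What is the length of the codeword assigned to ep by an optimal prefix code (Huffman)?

Repeatedly merge the two smallest:
th(23) + al(41) → 64
et(44) + ep(49) → 93
be(56) + 64 → 120
ga(66) + 93 → 159
120 + 159 → 279
ep's leaf is at depth 3, giving a 3-bit codeword.

3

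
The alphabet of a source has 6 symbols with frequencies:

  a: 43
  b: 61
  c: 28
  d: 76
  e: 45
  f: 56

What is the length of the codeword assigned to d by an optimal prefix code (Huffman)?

Build the tree from the bottom:
merge c(28) and a(43): 71
merge e(45) and f(56): 101
merge b(61) and 71: 132
merge d(76) and 101: 177
merge 132 and 177: 309
d's leaf is at depth 2, giving a 2-bit codeword.

2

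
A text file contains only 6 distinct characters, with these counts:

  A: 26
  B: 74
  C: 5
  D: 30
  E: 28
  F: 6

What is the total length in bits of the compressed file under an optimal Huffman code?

Build the Huffman tree bottom-up:
merge C(5) and F(6): 11
merge 11 and A(26): 37
merge E(28) and D(30): 58
merge 37 and 58: 95
merge B(74) and 95: 169
Total encoded bits = sum of merged weights = 11 + 37 + 58 + 95 + 169 = 370.

370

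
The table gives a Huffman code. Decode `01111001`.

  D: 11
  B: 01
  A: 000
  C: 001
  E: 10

Read left to right; each codeword is recognised as soon as it completes (prefix code):
  01→B | 11→D | 10→E | 01→B
Decoded message: BDEB

BDEB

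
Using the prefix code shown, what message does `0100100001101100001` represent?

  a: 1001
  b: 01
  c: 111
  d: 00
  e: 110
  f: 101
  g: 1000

Read left to right; each codeword is recognised as soon as it completes (prefix code):
  01→b | 00→d | 1000→g | 01→b | 101→f | 1000→g | 01→b
Decoded message: bdgbfgb

bdgbfgb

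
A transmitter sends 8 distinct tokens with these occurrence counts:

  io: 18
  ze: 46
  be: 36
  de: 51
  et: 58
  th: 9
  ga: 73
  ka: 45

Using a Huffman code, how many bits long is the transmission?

962

Greedily combine the two least-frequent nodes:
combine th(9), io(18) → 27
combine 27, be(36) → 63
combine ka(45), ze(46) → 91
combine de(51), et(58) → 109
combine 63, ga(73) → 136
combine 91, 109 → 200
combine 136, 200 → 336
Total encoded bits = sum of merged weights = 27 + 63 + 91 + 109 + 136 + 200 + 336 = 962.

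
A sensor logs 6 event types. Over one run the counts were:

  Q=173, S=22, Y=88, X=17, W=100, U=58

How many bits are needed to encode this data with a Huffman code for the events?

1052

Greedily combine the two least-frequent nodes:
combine X(17), S(22) → 39
combine 39, U(58) → 97
combine Y(88), 97 → 185
combine W(100), Q(173) → 273
combine 185, 273 → 458
The encoded length is the sum of every internal node's weight: 39 + 97 + 185 + 273 + 458 = 1052 bits.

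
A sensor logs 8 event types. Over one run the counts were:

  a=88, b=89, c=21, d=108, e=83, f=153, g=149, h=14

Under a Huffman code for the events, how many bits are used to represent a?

3

Huffman merges, smallest pair first:
merge h(14) and c(21): 35
merge 35 and e(83): 118
merge a(88) and b(89): 177
merge d(108) and 118: 226
merge g(149) and f(153): 302
merge 177 and 226: 403
merge 302 and 403: 705
a's leaf is at depth 3, giving a 3-bit codeword.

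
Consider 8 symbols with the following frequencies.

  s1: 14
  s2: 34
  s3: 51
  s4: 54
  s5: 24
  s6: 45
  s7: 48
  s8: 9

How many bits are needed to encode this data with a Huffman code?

802

Merge the two smallest weights repeatedly:
combine s8(9), s1(14) → 23
combine 23, s5(24) → 47
combine s2(34), s6(45) → 79
combine 47, s7(48) → 95
combine s3(51), s4(54) → 105
combine 79, 95 → 174
combine 105, 174 → 279
Each symbol's bit-cost is frequency × depth; summing gives 802 bits (equivalently 23 + 47 + 79 + 95 + 105 + 174 + 279).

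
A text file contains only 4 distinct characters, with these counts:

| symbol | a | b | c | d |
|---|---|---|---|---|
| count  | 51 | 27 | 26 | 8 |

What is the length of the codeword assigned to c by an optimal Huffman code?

3

Repeatedly merge the two smallest:
merge d(8) and c(26): 34
merge b(27) and 34: 61
merge a(51) and 61: 112
c sits 3 levels below the root, so its codeword is 3 bits.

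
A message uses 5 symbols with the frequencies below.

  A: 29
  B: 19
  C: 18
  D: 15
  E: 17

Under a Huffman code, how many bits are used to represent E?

3

Build the tree from the bottom:
combine D(15), E(17) → 32
combine C(18), B(19) → 37
combine A(29), 32 → 61
combine 37, 61 → 98
E's leaf is at depth 3, giving a 3-bit codeword.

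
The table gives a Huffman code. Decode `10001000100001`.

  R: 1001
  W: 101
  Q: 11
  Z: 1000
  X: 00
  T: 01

ZZZT

Read left to right; each codeword is recognised as soon as it completes (prefix code):
  1000→Z | 1000→Z | 1000→Z | 01→T
Decoded message: ZZZT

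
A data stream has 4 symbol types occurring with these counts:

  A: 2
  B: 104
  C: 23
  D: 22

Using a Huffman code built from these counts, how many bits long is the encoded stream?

Build the Huffman tree bottom-up:
merge A(2) and D(22): 24
merge C(23) and 24: 47
merge 47 and B(104): 151
Total encoded bits = sum of merged weights = 24 + 47 + 151 = 222.

222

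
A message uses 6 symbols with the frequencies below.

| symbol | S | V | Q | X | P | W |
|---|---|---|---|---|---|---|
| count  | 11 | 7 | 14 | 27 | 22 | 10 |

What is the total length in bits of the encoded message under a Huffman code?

224

Build the Huffman tree bottom-up:
merge V(7) and W(10): 17
merge S(11) and Q(14): 25
merge 17 and P(22): 39
merge 25 and X(27): 52
merge 39 and 52: 91
Total encoded bits = sum of merged weights = 17 + 25 + 39 + 52 + 91 = 224.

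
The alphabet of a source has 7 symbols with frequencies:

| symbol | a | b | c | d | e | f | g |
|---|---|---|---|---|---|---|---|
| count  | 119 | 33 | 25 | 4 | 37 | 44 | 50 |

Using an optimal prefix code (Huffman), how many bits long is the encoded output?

789

Greedily combine the two least-frequent nodes:
combine d(4), c(25) → 29
combine 29, b(33) → 62
combine e(37), f(44) → 81
combine g(50), 62 → 112
combine 81, 112 → 193
combine a(119), 193 → 312
The encoded length is the sum of every internal node's weight: 29 + 62 + 81 + 112 + 193 + 312 = 789 bits.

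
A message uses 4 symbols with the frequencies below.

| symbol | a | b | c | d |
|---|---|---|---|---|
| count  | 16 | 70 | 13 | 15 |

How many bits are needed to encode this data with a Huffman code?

Greedily combine the two least-frequent nodes:
c(13) + d(15) → 28
a(16) + 28 → 44
44 + b(70) → 114
Each symbol's bit-cost is frequency × depth; summing gives 186 bits (equivalently 28 + 44 + 114).

186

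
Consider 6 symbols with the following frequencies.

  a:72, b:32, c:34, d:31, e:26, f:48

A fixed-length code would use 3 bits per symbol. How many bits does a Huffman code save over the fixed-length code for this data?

120

Fixed-length: 3 bits × 243 symbols = 729 bits.
Huffman merges:
merge e(26) and d(31): 57
merge b(32) and c(34): 66
merge f(48) and 57: 105
merge 66 and a(72): 138
merge 105 and 138: 243
Huffman total = 57 + 66 + 105 + 138 + 243 = 609 bits.
Saving = 729 − 609 = 120 bits.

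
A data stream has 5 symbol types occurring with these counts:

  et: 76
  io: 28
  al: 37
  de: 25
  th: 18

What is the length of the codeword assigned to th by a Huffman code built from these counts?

3

Build the tree from the bottom:
th(18) + de(25) → 43
io(28) + al(37) → 65
43 + 65 → 108
et(76) + 108 → 184
th sits 3 levels below the root, so its codeword is 3 bits.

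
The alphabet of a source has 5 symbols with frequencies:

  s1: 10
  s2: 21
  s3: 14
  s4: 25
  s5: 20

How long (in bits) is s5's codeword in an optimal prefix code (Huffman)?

Repeatedly merge the two smallest:
s1(10) + s3(14) → 24
s5(20) + s2(21) → 41
24 + s4(25) → 49
41 + 49 → 90
s5 sits 2 levels below the root, so its codeword is 2 bits.

2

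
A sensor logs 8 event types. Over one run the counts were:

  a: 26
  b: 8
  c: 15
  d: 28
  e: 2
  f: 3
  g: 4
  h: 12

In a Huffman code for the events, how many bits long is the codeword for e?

Huffman merges, smallest pair first:
combine e(2), f(3) → 5
combine g(4), 5 → 9
combine b(8), 9 → 17
combine h(12), c(15) → 27
combine 17, a(26) → 43
combine 27, d(28) → 55
combine 43, 55 → 98
e's leaf is at depth 5, giving a 5-bit codeword.

5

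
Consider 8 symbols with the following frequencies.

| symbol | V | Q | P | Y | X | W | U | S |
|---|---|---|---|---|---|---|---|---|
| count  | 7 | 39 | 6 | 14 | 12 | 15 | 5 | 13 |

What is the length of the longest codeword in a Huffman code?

Merge the two lowest-weight nodes at each step:
combine U(5), P(6) → 11
combine V(7), 11 → 18
combine X(12), S(13) → 25
combine Y(14), W(15) → 29
combine 18, 25 → 43
combine 29, Q(39) → 68
combine 43, 68 → 111
The first pair merged (U, P) ends up deepest, at depth 4.

4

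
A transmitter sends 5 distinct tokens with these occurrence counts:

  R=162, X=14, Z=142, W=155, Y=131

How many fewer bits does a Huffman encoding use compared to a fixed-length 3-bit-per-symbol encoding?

459

Fixed-length: 3 bits × 604 symbols = 1812 bits.
Huffman merges:
combine X(14), Y(131) → 145
combine Z(142), 145 → 287
combine W(155), R(162) → 317
combine 287, 317 → 604
Huffman total = 145 + 287 + 317 + 604 = 1353 bits.
Saving = 1812 − 1353 = 459 bits.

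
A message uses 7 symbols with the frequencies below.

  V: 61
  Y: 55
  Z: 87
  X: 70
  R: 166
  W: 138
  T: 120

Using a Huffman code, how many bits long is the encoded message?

1903

Greedily combine the two least-frequent nodes:
Y(55) + V(61) → 116
X(70) + Z(87) → 157
116 + T(120) → 236
W(138) + 157 → 295
R(166) + 236 → 402
295 + 402 → 697
Total encoded bits = sum of merged weights = 116 + 157 + 236 + 295 + 402 + 697 = 1903.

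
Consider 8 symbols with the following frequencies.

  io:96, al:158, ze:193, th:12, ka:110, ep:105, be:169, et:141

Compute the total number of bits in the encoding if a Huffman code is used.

2867

Build the Huffman tree bottom-up:
merge th(12) and io(96): 108
merge ep(105) and 108: 213
merge ka(110) and et(141): 251
merge al(158) and be(169): 327
merge ze(193) and 213: 406
merge 251 and 327: 578
merge 406 and 578: 984
Total encoded bits = sum of merged weights = 108 + 213 + 251 + 327 + 406 + 578 + 984 = 2867.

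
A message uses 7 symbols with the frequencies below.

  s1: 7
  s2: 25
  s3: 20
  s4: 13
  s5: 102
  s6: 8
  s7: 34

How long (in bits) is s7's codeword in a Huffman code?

3

Repeatedly merge the two smallest:
s1(7) + s6(8) → 15
s4(13) + 15 → 28
s3(20) + s2(25) → 45
28 + s7(34) → 62
45 + 62 → 107
s5(102) + 107 → 209
s7 sits 3 levels below the root, so its codeword is 3 bits.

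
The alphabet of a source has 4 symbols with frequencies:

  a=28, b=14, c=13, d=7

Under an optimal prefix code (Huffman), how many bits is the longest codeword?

3

Merge the two lowest-weight nodes at each step:
combine d(7), c(13) → 20
combine b(14), 20 → 34
combine a(28), 34 → 62
Maximum depth reached is 3.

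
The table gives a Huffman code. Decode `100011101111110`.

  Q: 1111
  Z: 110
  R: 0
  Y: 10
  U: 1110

YRRUQZ

Read left to right; each codeword is recognised as soon as it completes (prefix code):
  10→Y | 0→R | 0→R | 1110→U | 1111→Q | 110→Z
Decoded message: YRRUQZ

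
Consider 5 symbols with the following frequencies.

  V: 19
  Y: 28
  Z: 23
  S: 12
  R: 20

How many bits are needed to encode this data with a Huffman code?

Merge the two smallest weights repeatedly:
S(12) + V(19) → 31
R(20) + Z(23) → 43
Y(28) + 31 → 59
43 + 59 → 102
Total encoded bits = sum of merged weights = 31 + 43 + 59 + 102 = 235.

235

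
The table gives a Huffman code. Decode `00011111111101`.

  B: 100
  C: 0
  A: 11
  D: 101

CCCAAAAD

Read left to right; each codeword is recognised as soon as it completes (prefix code):
  0→C | 0→C | 0→C | 11→A | 11→A | 11→A | 11→A | 101→D
Decoded message: CCCAAAAD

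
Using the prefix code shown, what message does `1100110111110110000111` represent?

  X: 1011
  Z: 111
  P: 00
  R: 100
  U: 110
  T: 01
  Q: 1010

UTXZTRPZ

Read left to right; each codeword is recognised as soon as it completes (prefix code):
  110→U | 01→T | 1011→X | 111→Z | 01→T | 100→R | 00→P | 111→Z
Decoded message: UTXZTRPZ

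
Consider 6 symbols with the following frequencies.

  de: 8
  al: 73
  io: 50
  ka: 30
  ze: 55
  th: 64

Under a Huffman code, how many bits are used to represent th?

2

Huffman merges, smallest pair first:
de(8) + ka(30) → 38
38 + io(50) → 88
ze(55) + th(64) → 119
al(73) + 88 → 161
119 + 161 → 280
th sits 2 levels below the root, so its codeword is 2 bits.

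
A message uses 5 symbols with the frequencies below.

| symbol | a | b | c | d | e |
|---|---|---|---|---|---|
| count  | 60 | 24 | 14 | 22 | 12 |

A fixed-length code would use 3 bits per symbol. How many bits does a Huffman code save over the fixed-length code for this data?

120

Fixed-length: 3 bits × 132 symbols = 396 bits.
Huffman merges:
combine e(12), c(14) → 26
combine d(22), b(24) → 46
combine 26, 46 → 72
combine a(60), 72 → 132
Huffman total = 26 + 46 + 72 + 132 = 276 bits.
Saving = 396 − 276 = 120 bits.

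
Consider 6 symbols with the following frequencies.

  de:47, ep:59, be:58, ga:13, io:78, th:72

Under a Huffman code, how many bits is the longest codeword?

Merge the two lowest-weight nodes at each step:
ga(13) + de(47) → 60
be(58) + ep(59) → 117
60 + th(72) → 132
io(78) + 117 → 195
132 + 195 → 327
The first pair merged (ga, de) ends up deepest, at depth 3.

3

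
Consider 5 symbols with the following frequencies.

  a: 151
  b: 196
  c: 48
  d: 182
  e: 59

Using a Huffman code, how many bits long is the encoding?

1379

Build the Huffman tree bottom-up:
merge c(48) and e(59): 107
merge 107 and a(151): 258
merge d(182) and b(196): 378
merge 258 and 378: 636
Total encoded bits = sum of merged weights = 107 + 258 + 378 + 636 = 1379.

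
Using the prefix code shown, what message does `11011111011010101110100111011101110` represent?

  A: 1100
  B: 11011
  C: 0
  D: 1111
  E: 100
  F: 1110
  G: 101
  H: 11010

Read left to right; each codeword is recognised as soon as it completes (prefix code):
  11011→B | 1110→F | 11010→H | 101→G | 11010→H | 0→C | 1110→F | 1110→F | 1110→F
Decoded message: BFHGHCFFF

BFHGHCFFF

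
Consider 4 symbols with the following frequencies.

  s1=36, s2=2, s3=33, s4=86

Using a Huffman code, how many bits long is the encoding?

263

Greedily combine the two least-frequent nodes:
merge s2(2) and s3(33): 35
merge 35 and s1(36): 71
merge 71 and s4(86): 157
Total encoded bits = sum of merged weights = 35 + 71 + 157 = 263.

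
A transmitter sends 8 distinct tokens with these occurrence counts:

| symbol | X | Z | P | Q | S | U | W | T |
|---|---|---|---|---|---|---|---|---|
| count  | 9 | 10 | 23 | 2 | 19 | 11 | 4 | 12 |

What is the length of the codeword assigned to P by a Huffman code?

2

Huffman merges, smallest pair first:
combine Q(2), W(4) → 6
combine 6, X(9) → 15
combine Z(10), U(11) → 21
combine T(12), 15 → 27
combine S(19), 21 → 40
combine P(23), 27 → 50
combine 40, 50 → 90
P sits 2 levels below the root, so its codeword is 2 bits.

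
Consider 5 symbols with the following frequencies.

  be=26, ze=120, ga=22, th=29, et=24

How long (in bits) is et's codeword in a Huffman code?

Huffman merges, smallest pair first:
ga(22) + et(24) → 46
be(26) + th(29) → 55
46 + 55 → 101
101 + ze(120) → 221
et's leaf is at depth 3, giving a 3-bit codeword.

3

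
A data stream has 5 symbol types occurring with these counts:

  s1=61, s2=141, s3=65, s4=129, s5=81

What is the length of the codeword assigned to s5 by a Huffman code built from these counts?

2

Repeatedly merge the two smallest:
combine s1(61), s3(65) → 126
combine s5(81), 126 → 207
combine s4(129), s2(141) → 270
combine 207, 270 → 477
s5's leaf is at depth 2, giving a 2-bit codeword.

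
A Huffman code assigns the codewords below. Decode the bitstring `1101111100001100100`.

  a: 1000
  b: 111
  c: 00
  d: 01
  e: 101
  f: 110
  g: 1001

fbfcdgc

Read left to right; each codeword is recognised as soon as it completes (prefix code):
  110→f | 111→b | 110→f | 00→c | 01→d | 1001→g | 00→c
Decoded message: fbfcdgc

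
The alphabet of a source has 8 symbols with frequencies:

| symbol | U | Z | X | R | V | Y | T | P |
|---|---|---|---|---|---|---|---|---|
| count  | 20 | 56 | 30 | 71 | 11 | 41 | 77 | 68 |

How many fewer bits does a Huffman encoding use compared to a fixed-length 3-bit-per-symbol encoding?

56

Fixed-length: 3 bits × 374 symbols = 1122 bits.
Huffman merges:
V(11) + U(20) → 31
X(30) + 31 → 61
Y(41) + Z(56) → 97
61 + P(68) → 129
R(71) + T(77) → 148
97 + 129 → 226
148 + 226 → 374
Huffman total = 31 + 61 + 97 + 129 + 148 + 226 + 374 = 1066 bits.
Saving = 1122 − 1066 = 56 bits.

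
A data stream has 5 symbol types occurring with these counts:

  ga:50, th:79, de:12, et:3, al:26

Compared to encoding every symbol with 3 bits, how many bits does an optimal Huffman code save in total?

Fixed-length: 3 bits × 170 symbols = 510 bits.
Huffman merges:
et(3) + de(12) → 15
15 + al(26) → 41
41 + ga(50) → 91
th(79) + 91 → 170
Huffman total = 15 + 41 + 91 + 170 = 317 bits.
Saving = 510 − 317 = 193 bits.

193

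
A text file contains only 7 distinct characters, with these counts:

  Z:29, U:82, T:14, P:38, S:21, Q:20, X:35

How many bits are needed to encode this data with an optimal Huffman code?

Build the Huffman tree bottom-up:
combine T(14), Q(20) → 34
combine S(21), Z(29) → 50
combine 34, X(35) → 69
combine P(38), 50 → 88
combine 69, U(82) → 151
combine 88, 151 → 239
The encoded length is the sum of every internal node's weight: 34 + 50 + 69 + 88 + 151 + 239 = 631 bits.

631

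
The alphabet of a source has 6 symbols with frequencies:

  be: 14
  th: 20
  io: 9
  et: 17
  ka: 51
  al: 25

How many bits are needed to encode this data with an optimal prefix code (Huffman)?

Build the Huffman tree bottom-up:
combine io(9), be(14) → 23
combine et(17), th(20) → 37
combine 23, al(25) → 48
combine 37, 48 → 85
combine ka(51), 85 → 136
Total encoded bits = sum of merged weights = 23 + 37 + 48 + 85 + 136 = 329.

329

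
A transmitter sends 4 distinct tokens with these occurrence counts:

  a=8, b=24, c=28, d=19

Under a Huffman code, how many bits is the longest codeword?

3

Merge the two lowest-weight nodes at each step:
merge a(8) and d(19): 27
merge b(24) and 27: 51
merge c(28) and 51: 79
The rarest symbols sit at the bottom; the longest codeword is 3 bits.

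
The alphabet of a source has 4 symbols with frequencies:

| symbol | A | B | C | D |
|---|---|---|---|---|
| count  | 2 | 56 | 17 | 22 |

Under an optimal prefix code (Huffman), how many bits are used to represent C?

Huffman merges, smallest pair first:
A(2) + C(17) → 19
19 + D(22) → 41
41 + B(56) → 97
C's leaf is at depth 3, giving a 3-bit codeword.

3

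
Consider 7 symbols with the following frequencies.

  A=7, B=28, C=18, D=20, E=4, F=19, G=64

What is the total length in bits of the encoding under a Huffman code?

392

Build the Huffman tree bottom-up:
combine E(4), A(7) → 11
combine 11, C(18) → 29
combine F(19), D(20) → 39
combine B(28), 29 → 57
combine 39, 57 → 96
combine G(64), 96 → 160
Each symbol's bit-cost is frequency × depth; summing gives 392 bits (equivalently 11 + 29 + 39 + 57 + 96 + 160).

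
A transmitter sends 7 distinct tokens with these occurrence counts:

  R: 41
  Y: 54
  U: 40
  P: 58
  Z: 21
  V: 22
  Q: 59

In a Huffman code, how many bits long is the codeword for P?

Huffman merges, smallest pair first:
merge Z(21) and V(22): 43
merge U(40) and R(41): 81
merge 43 and Y(54): 97
merge P(58) and Q(59): 117
merge 81 and 97: 178
merge 117 and 178: 295
The subtree containing P is merged 2 times, so code length = 2.

2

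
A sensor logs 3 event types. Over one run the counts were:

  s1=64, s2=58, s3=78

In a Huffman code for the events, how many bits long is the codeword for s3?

Repeatedly merge the two smallest:
merge s2(58) and s1(64): 122
merge s3(78) and 122: 200
s3 is a child of the root — depth 1, so its codeword is a single bit.

1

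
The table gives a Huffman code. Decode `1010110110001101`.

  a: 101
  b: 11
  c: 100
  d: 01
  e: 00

adacda

Read left to right; each codeword is recognised as soon as it completes (prefix code):
  101→a | 01→d | 101→a | 100→c | 01→d | 101→a
Decoded message: adacda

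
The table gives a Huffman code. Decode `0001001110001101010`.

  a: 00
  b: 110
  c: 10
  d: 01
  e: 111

adaeadccc

Read left to right; each codeword is recognised as soon as it completes (prefix code):
  00→a | 01→d | 00→a | 111→e | 00→a | 01→d | 10→c | 10→c | 10→c
Decoded message: adaeadccc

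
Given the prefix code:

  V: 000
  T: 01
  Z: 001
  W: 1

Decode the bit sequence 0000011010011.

Read left to right; each codeword is recognised as soon as it completes (prefix code):
  000→V | 001→Z | 1→W | 01→T | 001→Z | 1→W
Decoded message: VZWTZW

VZWTZW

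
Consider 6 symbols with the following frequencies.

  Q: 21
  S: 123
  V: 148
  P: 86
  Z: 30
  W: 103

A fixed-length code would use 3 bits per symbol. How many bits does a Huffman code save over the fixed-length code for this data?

323

Fixed-length: 3 bits × 511 symbols = 1533 bits.
Huffman merges:
combine Q(21), Z(30) → 51
combine 51, P(86) → 137
combine W(103), S(123) → 226
combine 137, V(148) → 285
combine 226, 285 → 511
Huffman total = 51 + 137 + 226 + 285 + 511 = 1210 bits.
Saving = 1533 − 1210 = 323 bits.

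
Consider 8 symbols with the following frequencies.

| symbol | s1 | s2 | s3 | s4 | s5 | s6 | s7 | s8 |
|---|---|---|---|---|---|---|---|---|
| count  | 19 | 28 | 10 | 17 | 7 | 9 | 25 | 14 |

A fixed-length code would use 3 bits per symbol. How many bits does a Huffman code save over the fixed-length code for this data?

Fixed-length: 3 bits × 129 symbols = 387 bits.
Huffman merges:
s5(7) + s6(9) → 16
s3(10) + s8(14) → 24
16 + s4(17) → 33
s1(19) + 24 → 43
s7(25) + s2(28) → 53
33 + 43 → 76
53 + 76 → 129
Huffman total = 16 + 24 + 33 + 43 + 53 + 76 + 129 = 374 bits.
Saving = 387 − 374 = 13 bits.

13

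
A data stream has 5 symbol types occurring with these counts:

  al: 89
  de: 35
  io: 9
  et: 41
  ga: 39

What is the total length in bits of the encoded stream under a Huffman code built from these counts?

461

Merge the two smallest weights repeatedly:
merge io(9) and de(35): 44
merge ga(39) and et(41): 80
merge 44 and 80: 124
merge al(89) and 124: 213
Total encoded bits = sum of merged weights = 44 + 80 + 124 + 213 = 461.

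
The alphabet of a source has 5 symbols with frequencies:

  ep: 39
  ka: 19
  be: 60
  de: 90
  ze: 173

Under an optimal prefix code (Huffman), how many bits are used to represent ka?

4

Build the tree from the bottom:
merge ka(19) and ep(39): 58
merge 58 and be(60): 118
merge de(90) and 118: 208
merge ze(173) and 208: 381
ka sits 4 levels below the root, so its codeword is 4 bits.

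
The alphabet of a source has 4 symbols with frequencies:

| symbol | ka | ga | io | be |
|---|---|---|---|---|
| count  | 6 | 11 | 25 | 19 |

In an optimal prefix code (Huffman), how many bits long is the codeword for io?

1

Huffman merges, smallest pair first:
ka(6) + ga(11) → 17
17 + be(19) → 36
io(25) + 36 → 61
io sits one level below the root: a 1-bit codeword.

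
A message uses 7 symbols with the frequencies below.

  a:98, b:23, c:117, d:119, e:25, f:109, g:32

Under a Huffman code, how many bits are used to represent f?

Repeatedly merge the two smallest:
combine b(23), e(25) → 48
combine g(32), 48 → 80
combine 80, a(98) → 178
combine f(109), c(117) → 226
combine d(119), 178 → 297
combine 226, 297 → 523
The subtree containing f is merged 2 times, so code length = 2.

2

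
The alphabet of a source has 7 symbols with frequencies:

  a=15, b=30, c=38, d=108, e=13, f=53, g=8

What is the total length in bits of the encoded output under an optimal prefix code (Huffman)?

Build the Huffman tree bottom-up:
combine g(8), e(13) → 21
combine a(15), 21 → 36
combine b(30), 36 → 66
combine c(38), f(53) → 91
combine 66, 91 → 157
combine d(108), 157 → 265
The encoded length is the sum of every internal node's weight: 21 + 36 + 66 + 91 + 157 + 265 = 636 bits.

636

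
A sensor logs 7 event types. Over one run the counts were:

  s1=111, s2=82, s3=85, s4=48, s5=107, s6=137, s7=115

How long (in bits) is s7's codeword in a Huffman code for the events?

3

Huffman merges, smallest pair first:
merge s4(48) and s2(82): 130
merge s3(85) and s5(107): 192
merge s1(111) and s7(115): 226
merge 130 and s6(137): 267
merge 192 and 226: 418
merge 267 and 418: 685
The subtree containing s7 is merged 3 times, so code length = 3.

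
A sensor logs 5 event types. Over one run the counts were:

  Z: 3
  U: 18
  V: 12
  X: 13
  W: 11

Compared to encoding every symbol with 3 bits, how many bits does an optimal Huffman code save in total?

43

Fixed-length: 3 bits × 57 symbols = 171 bits.
Huffman merges:
merge Z(3) and W(11): 14
merge V(12) and X(13): 25
merge 14 and U(18): 32
merge 25 and 32: 57
Huffman total = 14 + 25 + 32 + 57 = 128 bits.
Saving = 171 − 128 = 43 bits.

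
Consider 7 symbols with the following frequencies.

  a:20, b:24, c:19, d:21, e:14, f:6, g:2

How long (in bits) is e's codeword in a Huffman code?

Huffman merges, smallest pair first:
combine g(2), f(6) → 8
combine 8, e(14) → 22
combine c(19), a(20) → 39
combine d(21), 22 → 43
combine b(24), 39 → 63
combine 43, 63 → 106
e's leaf is at depth 3, giving a 3-bit codeword.

3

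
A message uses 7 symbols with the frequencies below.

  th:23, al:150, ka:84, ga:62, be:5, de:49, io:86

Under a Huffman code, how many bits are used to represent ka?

Huffman merges, smallest pair first:
be(5) + th(23) → 28
28 + de(49) → 77
ga(62) + 77 → 139
ka(84) + io(86) → 170
139 + al(150) → 289
170 + 289 → 459
ka's leaf is at depth 2, giving a 2-bit codeword.

2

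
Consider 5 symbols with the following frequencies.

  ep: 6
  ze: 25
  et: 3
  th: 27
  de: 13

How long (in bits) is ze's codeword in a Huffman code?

2

Build the tree from the bottom:
et(3) + ep(6) → 9
9 + de(13) → 22
22 + ze(25) → 47
th(27) + 47 → 74
ze sits 2 levels below the root, so its codeword is 2 bits.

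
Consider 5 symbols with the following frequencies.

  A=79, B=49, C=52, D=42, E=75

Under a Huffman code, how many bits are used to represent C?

2

Repeatedly merge the two smallest:
D(42) + B(49) → 91
C(52) + E(75) → 127
A(79) + 91 → 170
127 + 170 → 297
C sits 2 levels below the root, so its codeword is 2 bits.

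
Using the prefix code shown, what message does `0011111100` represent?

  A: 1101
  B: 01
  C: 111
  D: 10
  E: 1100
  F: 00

FCCF

Read left to right; each codeword is recognised as soon as it completes (prefix code):
  00→F | 111→C | 111→C | 00→F
Decoded message: FCCF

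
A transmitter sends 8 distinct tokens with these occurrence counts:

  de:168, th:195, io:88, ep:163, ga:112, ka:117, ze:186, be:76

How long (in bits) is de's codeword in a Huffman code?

3

Build the tree from the bottom:
combine be(76), io(88) → 164
combine ga(112), ka(117) → 229
combine ep(163), 164 → 327
combine de(168), ze(186) → 354
combine th(195), 229 → 424
combine 327, 354 → 681
combine 424, 681 → 1105
de's leaf is at depth 3, giving a 3-bit codeword.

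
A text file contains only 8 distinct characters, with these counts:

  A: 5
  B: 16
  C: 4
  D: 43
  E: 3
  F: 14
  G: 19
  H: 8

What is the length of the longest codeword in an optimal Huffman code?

6

Merge the two lowest-weight nodes at each step:
combine E(3), C(4) → 7
combine A(5), 7 → 12
combine H(8), 12 → 20
combine F(14), B(16) → 30
combine G(19), 20 → 39
combine 30, 39 → 69
combine D(43), 69 → 112
The rarest symbols sit at the bottom; the longest codeword is 6 bits.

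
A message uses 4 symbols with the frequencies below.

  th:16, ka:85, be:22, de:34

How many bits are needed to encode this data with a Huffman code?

Greedily combine the two least-frequent nodes:
th(16) + be(22) → 38
de(34) + 38 → 72
72 + ka(85) → 157
The encoded length is the sum of every internal node's weight: 38 + 72 + 157 = 267 bits.

267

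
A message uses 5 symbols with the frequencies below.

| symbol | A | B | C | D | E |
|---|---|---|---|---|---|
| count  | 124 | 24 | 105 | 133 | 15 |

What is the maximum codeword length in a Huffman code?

Merge the two lowest-weight nodes at each step:
merge E(15) and B(24): 39
merge 39 and C(105): 144
merge A(124) and D(133): 257
merge 144 and 257: 401
The rarest symbols sit at the bottom; the longest codeword is 3 bits.

3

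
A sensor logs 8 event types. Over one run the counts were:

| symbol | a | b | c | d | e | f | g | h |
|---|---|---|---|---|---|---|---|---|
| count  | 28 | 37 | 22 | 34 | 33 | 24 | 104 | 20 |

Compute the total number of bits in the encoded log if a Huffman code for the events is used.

Merge the two smallest weights repeatedly:
merge h(20) and c(22): 42
merge f(24) and a(28): 52
merge e(33) and d(34): 67
merge b(37) and 42: 79
merge 52 and 67: 119
merge 79 and g(104): 183
merge 119 and 183: 302
The encoded length is the sum of every internal node's weight: 42 + 52 + 67 + 79 + 119 + 183 + 302 = 844 bits.

844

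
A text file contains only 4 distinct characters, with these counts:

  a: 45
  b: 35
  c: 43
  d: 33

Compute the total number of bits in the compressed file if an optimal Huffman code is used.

312

Build the Huffman tree bottom-up:
combine d(33), b(35) → 68
combine c(43), a(45) → 88
combine 68, 88 → 156
Total encoded bits = sum of merged weights = 68 + 88 + 156 = 312.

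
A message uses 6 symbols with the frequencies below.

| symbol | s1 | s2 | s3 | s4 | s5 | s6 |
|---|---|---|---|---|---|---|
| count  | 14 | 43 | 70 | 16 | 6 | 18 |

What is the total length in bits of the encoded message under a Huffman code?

Merge the two smallest weights repeatedly:
combine s5(6), s1(14) → 20
combine s4(16), s6(18) → 34
combine 20, 34 → 54
combine s2(43), 54 → 97
combine s3(70), 97 → 167
Each symbol's bit-cost is frequency × depth; summing gives 372 bits (equivalently 20 + 34 + 54 + 97 + 167).

372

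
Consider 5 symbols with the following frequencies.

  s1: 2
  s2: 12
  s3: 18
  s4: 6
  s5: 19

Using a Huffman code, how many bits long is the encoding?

Greedily combine the two least-frequent nodes:
combine s1(2), s4(6) → 8
combine 8, s2(12) → 20
combine s3(18), s5(19) → 37
combine 20, 37 → 57
Each symbol's bit-cost is frequency × depth; summing gives 122 bits (equivalently 8 + 20 + 37 + 57).

122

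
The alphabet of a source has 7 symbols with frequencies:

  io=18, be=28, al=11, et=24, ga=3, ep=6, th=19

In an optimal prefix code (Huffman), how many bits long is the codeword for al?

Repeatedly merge the two smallest:
merge ga(3) and ep(6): 9
merge 9 and al(11): 20
merge io(18) and th(19): 37
merge 20 and et(24): 44
merge be(28) and 37: 65
merge 44 and 65: 109
al's leaf is at depth 3, giving a 3-bit codeword.

3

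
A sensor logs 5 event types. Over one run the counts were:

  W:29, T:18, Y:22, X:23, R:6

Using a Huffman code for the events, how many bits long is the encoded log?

Greedily combine the two least-frequent nodes:
combine R(6), T(18) → 24
combine Y(22), X(23) → 45
combine 24, W(29) → 53
combine 45, 53 → 98
Total encoded bits = sum of merged weights = 24 + 45 + 53 + 98 = 220.

220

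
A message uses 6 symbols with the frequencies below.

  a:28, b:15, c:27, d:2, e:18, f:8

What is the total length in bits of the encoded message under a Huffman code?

231

Merge the two smallest weights repeatedly:
merge d(2) and f(8): 10
merge 10 and b(15): 25
merge e(18) and 25: 43
merge c(27) and a(28): 55
merge 43 and 55: 98
The encoded length is the sum of every internal node's weight: 10 + 25 + 43 + 55 + 98 = 231 bits.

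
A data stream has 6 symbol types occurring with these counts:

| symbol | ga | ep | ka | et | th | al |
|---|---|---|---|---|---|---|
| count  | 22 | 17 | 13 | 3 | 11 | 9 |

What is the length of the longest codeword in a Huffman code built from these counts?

Merge the two lowest-weight nodes at each step:
combine et(3), al(9) → 12
combine th(11), 12 → 23
combine ka(13), ep(17) → 30
combine ga(22), 23 → 45
combine 30, 45 → 75
Maximum depth reached is 4.

4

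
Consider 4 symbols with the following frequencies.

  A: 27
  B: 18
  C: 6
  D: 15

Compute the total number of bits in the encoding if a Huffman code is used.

Merge the two smallest weights repeatedly:
combine C(6), D(15) → 21
combine B(18), 21 → 39
combine A(27), 39 → 66
Each symbol's bit-cost is frequency × depth; summing gives 126 bits (equivalently 21 + 39 + 66).

126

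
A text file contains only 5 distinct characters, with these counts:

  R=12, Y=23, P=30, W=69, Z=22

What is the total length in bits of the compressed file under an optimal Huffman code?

330

Build the Huffman tree bottom-up:
R(12) + Z(22) → 34
Y(23) + P(30) → 53
34 + 53 → 87
W(69) + 87 → 156
Total encoded bits = sum of merged weights = 34 + 53 + 87 + 156 = 330.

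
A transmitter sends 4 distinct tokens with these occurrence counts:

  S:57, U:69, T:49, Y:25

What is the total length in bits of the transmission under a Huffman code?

400

Merge the two smallest weights repeatedly:
Y(25) + T(49) → 74
S(57) + U(69) → 126
74 + 126 → 200
Total encoded bits = sum of merged weights = 74 + 126 + 200 = 400.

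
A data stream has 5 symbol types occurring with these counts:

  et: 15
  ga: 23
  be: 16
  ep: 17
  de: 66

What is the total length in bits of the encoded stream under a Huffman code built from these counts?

Build the Huffman tree bottom-up:
merge et(15) and be(16): 31
merge ep(17) and ga(23): 40
merge 31 and 40: 71
merge de(66) and 71: 137
The encoded length is the sum of every internal node's weight: 31 + 40 + 71 + 137 = 279 bits.

279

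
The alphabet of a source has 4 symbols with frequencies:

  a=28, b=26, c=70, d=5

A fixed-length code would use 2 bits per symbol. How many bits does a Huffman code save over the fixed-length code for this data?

39

Fixed-length: 2 bits × 129 symbols = 258 bits.
Huffman merges:
d(5) + b(26) → 31
a(28) + 31 → 59
59 + c(70) → 129
Huffman total = 31 + 59 + 129 = 219 bits.
Saving = 258 − 219 = 39 bits.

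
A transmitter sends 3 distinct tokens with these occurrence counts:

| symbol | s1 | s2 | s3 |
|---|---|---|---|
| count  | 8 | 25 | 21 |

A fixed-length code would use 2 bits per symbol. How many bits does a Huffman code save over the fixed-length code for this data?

Fixed-length: 2 bits × 54 symbols = 108 bits.
Huffman merges:
s1(8) + s3(21) → 29
s2(25) + 29 → 54
Huffman total = 29 + 54 = 83 bits.
Saving = 108 − 83 = 25 bits.

25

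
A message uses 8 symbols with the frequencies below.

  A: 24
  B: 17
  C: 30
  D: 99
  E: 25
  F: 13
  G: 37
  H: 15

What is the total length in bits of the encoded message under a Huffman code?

704

Greedily combine the two least-frequent nodes:
combine F(13), H(15) → 28
combine B(17), A(24) → 41
combine E(25), 28 → 53
combine C(30), G(37) → 67
combine 41, 53 → 94
combine 67, 94 → 161
combine D(99), 161 → 260
Total encoded bits = sum of merged weights = 28 + 41 + 53 + 67 + 94 + 161 + 260 = 704.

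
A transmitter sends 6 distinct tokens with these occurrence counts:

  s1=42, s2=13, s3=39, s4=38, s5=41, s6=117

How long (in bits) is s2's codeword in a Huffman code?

Huffman merges, smallest pair first:
s2(13) + s4(38) → 51
s3(39) + s5(41) → 80
s1(42) + 51 → 93
80 + 93 → 173
s6(117) + 173 → 290
s2's leaf is at depth 4, giving a 4-bit codeword.

4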